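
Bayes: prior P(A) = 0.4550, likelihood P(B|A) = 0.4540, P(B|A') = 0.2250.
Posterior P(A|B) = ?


P(B) = P(B|A)*P(A) + P(B|A')*P(A')
= 0.4540*0.4550 + 0.2250*0.5450
= 0.206570 + 0.122625 = 0.329195
P(A|B) = 0.206570/0.329195 = 0.6275

P(A|B) = 0.6275


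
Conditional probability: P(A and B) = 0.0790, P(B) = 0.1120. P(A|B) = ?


P(A|B) = 0.0790/0.1120 = 0.7054

P(A|B) = 0.7054


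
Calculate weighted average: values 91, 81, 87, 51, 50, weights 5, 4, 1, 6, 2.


Numerator = 91*5 + 81*4 + 87*1 + 51*6 + 50*2 = 1272
Denominator = 5 + 4 + 1 + 6 + 2 = 18
WM = 1272/18 = 70.6667

WM = 70.6667


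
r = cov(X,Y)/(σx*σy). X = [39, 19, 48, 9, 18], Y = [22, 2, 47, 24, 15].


Mean X = 26.6000, Mean Y = 22.0000
SD X = 14.513442, SD Y = 14.683324
Cov = 142.400000
r = 142.400000/(14.513442*14.683324) = 0.6682

r = 0.6682


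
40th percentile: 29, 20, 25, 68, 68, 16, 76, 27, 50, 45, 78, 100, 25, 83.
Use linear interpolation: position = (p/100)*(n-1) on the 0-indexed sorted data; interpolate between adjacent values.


Sorted: 16, 20, 25, 25, 27, 29, 45, 50, 68, 68, 76, 78, 83, 100
n = 14
Index = 40/100 * 13 = 5.2000
Lower = data[5] = 29, Upper = data[6] = 45
P40 = 29 + 0.2000*(16) = 32.2000

P40 = 32.2000


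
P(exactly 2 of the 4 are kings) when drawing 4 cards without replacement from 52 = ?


Hypergeometric: P(X=2) = C(4,2)·C(48,2) / C(52,4)
= 6 × 1128 / 270725
= 6768/270725 = 0.0250

P = 0.0250


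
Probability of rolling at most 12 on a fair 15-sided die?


Favorable outcomes (roll ≤ 12): 12
Total outcomes = 15
P = 12/15 = 0.8000

P = 0.8000


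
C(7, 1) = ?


C(7,1) = 7!/(1! × 6!)
= 5040/(1 × 720)
= 7

C(7,1) = 7


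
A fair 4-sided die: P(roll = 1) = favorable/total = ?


Favorable outcomes (roll = 1): 1
Total outcomes = 4
P = 1/4 = 0.2500

P = 0.2500


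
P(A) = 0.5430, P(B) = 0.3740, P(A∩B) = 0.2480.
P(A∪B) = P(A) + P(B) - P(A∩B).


P(A∪B) = 0.5430 + 0.3740 - 0.2480
= 0.9170 - 0.2480
= 0.6690

P(A∪B) = 0.6690


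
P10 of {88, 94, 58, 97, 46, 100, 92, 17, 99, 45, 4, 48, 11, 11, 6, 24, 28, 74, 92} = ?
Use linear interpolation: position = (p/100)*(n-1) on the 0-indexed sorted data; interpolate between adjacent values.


Sorted: 4, 6, 11, 11, 17, 24, 28, 45, 46, 48, 58, 74, 88, 92, 92, 94, 97, 99, 100
n = 19
Index = 10/100 * 18 = 1.8000
Lower = data[1] = 6, Upper = data[2] = 11
P10 = 6 + 0.8000*(5) = 10.0000

P10 = 10.0000


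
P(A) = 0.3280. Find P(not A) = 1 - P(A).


P(not A) = 1 - 0.3280 = 0.6720

P(not A) = 0.6720


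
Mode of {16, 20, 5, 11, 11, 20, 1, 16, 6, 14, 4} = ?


Frequencies: 1:1, 4:1, 5:1, 6:1, 11:2, 14:1, 16:2, 20:2
Max frequency = 2
Mode = 11, 16, 20

Mode = 11, 16, 20


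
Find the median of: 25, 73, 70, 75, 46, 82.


Sorted: 25, 46, 70, 73, 75, 82
n = 6 (even)
Middle values: 70 and 73
Median = (70+73)/2 = 71.5000

Median = 71.5000


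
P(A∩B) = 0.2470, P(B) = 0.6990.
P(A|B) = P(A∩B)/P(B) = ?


P(A|B) = 0.2470/0.6990 = 0.3534

P(A|B) = 0.3534


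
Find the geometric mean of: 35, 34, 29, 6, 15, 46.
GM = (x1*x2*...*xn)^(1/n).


Product = 35 × 34 × 29 × 6 × 15 × 46 = 142871400
GM = 142871400^(1/6) = 22.8643

GM = 22.8643


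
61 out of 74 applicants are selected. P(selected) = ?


P = 61/74 = 0.8243

P = 0.8243


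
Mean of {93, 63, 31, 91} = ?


Sum = 93 + 63 + 31 + 91 = 278
n = 4
Mean = 278/4 = 69.5000

Mean = 69.5000


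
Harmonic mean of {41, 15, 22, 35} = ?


Sum of reciprocals = 1/41 + 1/15 + 1/22 + 1/35 = 0.165083
HM = 4/0.165083 = 24.2303

HM = 24.2303


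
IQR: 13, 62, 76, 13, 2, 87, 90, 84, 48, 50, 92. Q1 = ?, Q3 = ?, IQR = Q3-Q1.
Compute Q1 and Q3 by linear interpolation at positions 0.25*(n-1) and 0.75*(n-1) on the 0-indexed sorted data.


Sorted: 2, 13, 13, 48, 50, 62, 76, 84, 87, 90, 92
Q1 (25th %ile) = 30.5000
Q3 (75th %ile) = 85.5000
IQR = 85.5000 - 30.5000 = 55.0000

IQR = 55.0000


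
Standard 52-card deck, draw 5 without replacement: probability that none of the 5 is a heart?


P(no hearts) = (39/52) × (38/51) × (37/50) × (36/49) × (35/48)
= 0.2215

P = 0.2215


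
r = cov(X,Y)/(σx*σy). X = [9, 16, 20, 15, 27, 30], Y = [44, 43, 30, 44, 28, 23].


Mean X = 19.5000, Mean Y = 35.3333
SD X = 7.182154, SD Y = 8.595865
Cov = -57.333333
r = -57.333333/(7.182154*8.595865) = -0.9287

r = -0.9287


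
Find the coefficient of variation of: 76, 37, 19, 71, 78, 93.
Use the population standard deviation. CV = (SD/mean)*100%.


Mean = 62.3333
SD = 25.7142
CV = (25.7142/62.3333)*100 = 41.2528%

CV = 41.2528%


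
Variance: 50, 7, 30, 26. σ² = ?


Mean = 28.2500
Squared deviations: 473.0625, 451.5625, 3.0625, 5.0625
Sum = 932.7500
Variance = 932.7500/4 = 233.1875

Variance = 233.1875


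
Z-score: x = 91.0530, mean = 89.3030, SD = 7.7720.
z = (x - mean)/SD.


z = (91.0530 - 89.3030)/7.7720
= 1.7500/7.7720
= 0.2252

z = 0.2252


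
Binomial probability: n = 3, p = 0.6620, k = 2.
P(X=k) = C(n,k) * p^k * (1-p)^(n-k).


C(3,2) = 3
p^2 = 0.438244
(1-p)^1 = 0.338000
P = 3 * 0.438244 * 0.338000 = 0.4444

P(X=2) = 0.4444


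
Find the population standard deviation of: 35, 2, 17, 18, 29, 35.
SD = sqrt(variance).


Mean = 22.6667
Variance = 137.5556
SD = sqrt(137.5556) = 11.7284

SD = 11.7284


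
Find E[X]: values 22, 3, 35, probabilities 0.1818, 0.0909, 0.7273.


E[X] = 22*0.1818 + 3*0.0909 + 35*0.7273
= 3.9996 + 0.2727 + 25.4555
= 29.7278

E[X] = 29.7278


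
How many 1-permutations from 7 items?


P(7,1) = 7!/6!
= 5040/720
= 7

P(7,1) = 7


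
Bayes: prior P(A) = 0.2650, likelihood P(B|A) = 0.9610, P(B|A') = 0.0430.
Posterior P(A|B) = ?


P(B) = P(B|A)*P(A) + P(B|A')*P(A')
= 0.9610*0.2650 + 0.0430*0.7350
= 0.254665 + 0.031605 = 0.286270
P(A|B) = 0.254665/0.286270 = 0.8896

P(A|B) = 0.8896


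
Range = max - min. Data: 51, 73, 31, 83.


Max = 83, Min = 31
Range = 83 - 31 = 52

Range = 52


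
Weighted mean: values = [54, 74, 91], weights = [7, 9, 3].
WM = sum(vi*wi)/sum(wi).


Numerator = 54*7 + 74*9 + 91*3 = 1317
Denominator = 7 + 9 + 3 = 19
WM = 1317/19 = 69.3158

WM = 69.3158


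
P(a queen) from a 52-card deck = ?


4 queens in 52 cards
P = 4/52 = 0.0769

P = 0.0769


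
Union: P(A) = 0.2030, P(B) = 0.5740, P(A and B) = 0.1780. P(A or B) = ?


P(A∪B) = 0.2030 + 0.5740 - 0.1780
= 0.7770 - 0.1780
= 0.5990

P(A∪B) = 0.5990


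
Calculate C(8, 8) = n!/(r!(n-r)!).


C(8,8) = 8!/(8! × 0!)
= 40320/(40320 × 1)
= 1

C(8,8) = 1


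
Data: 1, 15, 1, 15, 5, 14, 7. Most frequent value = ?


Frequencies: 1:2, 5:1, 7:1, 14:1, 15:2
Max frequency = 2
Mode = 1, 15

Mode = 1, 15


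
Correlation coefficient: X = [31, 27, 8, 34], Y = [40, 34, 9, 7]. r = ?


Mean X = 25.0000, Mean Y = 22.5000
SD X = 10.124228, SD Y = 14.671401
Cov = 54.500000
r = 54.500000/(10.124228*14.671401) = 0.3669

r = 0.3669


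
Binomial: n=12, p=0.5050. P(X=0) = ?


C(12,0) = 1
p^0 = 1.000000
(1-p)^12 = 0.000216
P = 1 * 1.000000 * 0.000216 = 0.0002

P(X=0) = 0.0002


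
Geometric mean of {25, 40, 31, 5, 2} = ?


Product = 25 × 40 × 31 × 5 × 2 = 310000
GM = 310000^(1/5) = 12.5393

GM = 12.5393


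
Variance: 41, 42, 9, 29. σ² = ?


Mean = 30.2500
Squared deviations: 115.5625, 138.0625, 451.5625, 1.5625
Sum = 706.7500
Variance = 706.7500/4 = 176.6875

Variance = 176.6875


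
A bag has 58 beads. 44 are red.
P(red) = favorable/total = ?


P = 44/58 = 0.7586

P = 0.7586


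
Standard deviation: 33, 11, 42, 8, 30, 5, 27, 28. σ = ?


Mean = 23.0000
Variance = 155.5000
SD = sqrt(155.5000) = 12.4700

SD = 12.4700


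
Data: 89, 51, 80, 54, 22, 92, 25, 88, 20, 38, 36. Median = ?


Sorted: 20, 22, 25, 36, 38, 51, 54, 80, 88, 89, 92
n = 11 (odd)
Middle value = 51

Median = 51


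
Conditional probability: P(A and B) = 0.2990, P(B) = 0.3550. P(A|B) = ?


P(A|B) = 0.2990/0.3550 = 0.8423

P(A|B) = 0.8423


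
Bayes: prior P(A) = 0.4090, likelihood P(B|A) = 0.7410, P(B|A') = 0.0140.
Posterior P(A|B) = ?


P(B) = P(B|A)*P(A) + P(B|A')*P(A')
= 0.7410*0.4090 + 0.0140*0.5910
= 0.303069 + 0.008274 = 0.311343
P(A|B) = 0.303069/0.311343 = 0.9734

P(A|B) = 0.9734


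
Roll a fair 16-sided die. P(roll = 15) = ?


Favorable outcomes (roll = 15): 1
Total outcomes = 16
P = 1/16 = 0.0625

P = 0.0625


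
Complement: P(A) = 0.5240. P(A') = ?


P(not A) = 1 - 0.5240 = 0.4760

P(not A) = 0.4760


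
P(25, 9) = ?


P(25,9) = 25!/16!
= 15511210043330985984000000/20922789888000
= 741354768000

P(25,9) = 741354768000


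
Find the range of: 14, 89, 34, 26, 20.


Max = 89, Min = 14
Range = 89 - 14 = 75

Range = 75


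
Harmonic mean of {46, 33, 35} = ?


Sum of reciprocals = 1/46 + 1/33 + 1/35 = 0.080614
HM = 3/0.080614 = 37.2146

HM = 37.2146


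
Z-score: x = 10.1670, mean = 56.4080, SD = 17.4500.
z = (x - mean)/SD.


z = (10.1670 - 56.4080)/17.4500
= -46.2410/17.4500
= -2.6499

z = -2.6499


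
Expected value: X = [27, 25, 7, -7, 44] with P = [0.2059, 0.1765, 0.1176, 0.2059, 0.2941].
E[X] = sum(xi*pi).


E[X] = 27*0.2059 + 25*0.1765 + 7*0.1176 - 7*0.2059 + 44*0.2941
= 5.5593 + 4.4125 + 0.8232 - 1.4413 + 12.9404
= 22.2941

E[X] = 22.2941


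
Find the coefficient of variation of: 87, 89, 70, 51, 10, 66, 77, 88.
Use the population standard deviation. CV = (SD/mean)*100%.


Mean = 67.2500
SD = 24.8483
CV = (24.8483/67.2500)*100 = 36.9491%

CV = 36.9491%


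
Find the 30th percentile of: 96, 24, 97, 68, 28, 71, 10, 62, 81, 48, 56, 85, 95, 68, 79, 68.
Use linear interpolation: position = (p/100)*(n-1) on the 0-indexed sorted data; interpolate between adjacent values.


Sorted: 10, 24, 28, 48, 56, 62, 68, 68, 68, 71, 79, 81, 85, 95, 96, 97
n = 16
Index = 30/100 * 15 = 4.5000
Lower = data[4] = 56, Upper = data[5] = 62
P30 = 56 + 0.5000*(6) = 59.0000

P30 = 59.0000


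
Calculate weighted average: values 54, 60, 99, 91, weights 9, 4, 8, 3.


Numerator = 54*9 + 60*4 + 99*8 + 91*3 = 1791
Denominator = 9 + 4 + 8 + 3 = 24
WM = 1791/24 = 74.6250

WM = 74.6250


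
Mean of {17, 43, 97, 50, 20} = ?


Sum = 17 + 43 + 97 + 50 + 20 = 227
n = 5
Mean = 227/5 = 45.4000

Mean = 45.4000


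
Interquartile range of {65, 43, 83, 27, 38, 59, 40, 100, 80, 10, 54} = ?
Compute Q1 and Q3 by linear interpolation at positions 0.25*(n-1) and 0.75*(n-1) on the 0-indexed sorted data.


Sorted: 10, 27, 38, 40, 43, 54, 59, 65, 80, 83, 100
Q1 (25th %ile) = 39.0000
Q3 (75th %ile) = 72.5000
IQR = 72.5000 - 39.0000 = 33.5000

IQR = 33.5000


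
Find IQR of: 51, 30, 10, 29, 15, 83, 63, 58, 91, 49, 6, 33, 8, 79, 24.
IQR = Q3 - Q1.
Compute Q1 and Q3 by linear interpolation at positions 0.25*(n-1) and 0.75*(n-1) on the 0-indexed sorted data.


Sorted: 6, 8, 10, 15, 24, 29, 30, 33, 49, 51, 58, 63, 79, 83, 91
Q1 (25th %ile) = 19.5000
Q3 (75th %ile) = 60.5000
IQR = 60.5000 - 19.5000 = 41.0000

IQR = 41.0000


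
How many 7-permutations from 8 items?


P(8,7) = 8!/1!
= 40320/1
= 40320

P(8,7) = 40320


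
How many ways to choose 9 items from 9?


C(9,9) = 9!/(9! × 0!)
= 362880/(362880 × 1)
= 1

C(9,9) = 1


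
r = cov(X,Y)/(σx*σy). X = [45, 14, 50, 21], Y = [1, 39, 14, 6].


Mean X = 32.5000, Mean Y = 15.0000
SD X = 15.305228, SD Y = 14.611639
Cov = -133.250000
r = -133.250000/(15.305228*14.611639) = -0.5958

r = -0.5958


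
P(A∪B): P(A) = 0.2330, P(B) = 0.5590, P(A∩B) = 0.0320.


P(A∪B) = 0.2330 + 0.5590 - 0.0320
= 0.7920 - 0.0320
= 0.7600

P(A∪B) = 0.7600


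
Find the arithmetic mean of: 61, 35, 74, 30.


Sum = 61 + 35 + 74 + 30 = 200
n = 4
Mean = 200/4 = 50.0000

Mean = 50.0000


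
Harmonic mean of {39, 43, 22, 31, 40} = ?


Sum of reciprocals = 1/39 + 1/43 + 1/22 + 1/31 + 1/40 = 0.151609
HM = 5/0.151609 = 32.9795

HM = 32.9795


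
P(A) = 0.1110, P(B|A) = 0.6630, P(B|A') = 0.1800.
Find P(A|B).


P(B) = P(B|A)*P(A) + P(B|A')*P(A')
= 0.6630*0.1110 + 0.1800*0.8890
= 0.073593 + 0.160020 = 0.233613
P(A|B) = 0.073593/0.233613 = 0.3150

P(A|B) = 0.3150


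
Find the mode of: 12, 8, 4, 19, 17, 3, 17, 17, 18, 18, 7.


Frequencies: 3:1, 4:1, 7:1, 8:1, 12:1, 17:3, 18:2, 19:1
Max frequency = 3
Mode = 17

Mode = 17


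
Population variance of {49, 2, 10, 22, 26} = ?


Mean = 21.8000
Squared deviations: 739.8400, 392.0400, 139.2400, 0.0400, 17.6400
Sum = 1288.8000
Variance = 1288.8000/5 = 257.7600

Variance = 257.7600


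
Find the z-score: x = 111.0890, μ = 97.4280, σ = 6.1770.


z = (111.0890 - 97.4280)/6.1770
= 13.6610/6.1770
= 2.2116

z = 2.2116


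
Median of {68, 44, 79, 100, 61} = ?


Sorted: 44, 61, 68, 79, 100
n = 5 (odd)
Middle value = 68

Median = 68


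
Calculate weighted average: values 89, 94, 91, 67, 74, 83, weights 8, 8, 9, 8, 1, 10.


Numerator = 89*8 + 94*8 + 91*9 + 67*8 + 74*1 + 83*10 = 3723
Denominator = 8 + 8 + 9 + 8 + 1 + 10 = 44
WM = 3723/44 = 84.6136

WM = 84.6136


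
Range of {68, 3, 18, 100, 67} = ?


Max = 100, Min = 3
Range = 100 - 3 = 97

Range = 97


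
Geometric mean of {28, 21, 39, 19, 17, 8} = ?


Product = 28 × 21 × 39 × 19 × 17 × 8 = 59256288
GM = 59256288^(1/6) = 19.7449

GM = 19.7449


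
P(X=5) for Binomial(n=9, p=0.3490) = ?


C(9,5) = 126
p^5 = 0.005178
(1-p)^4 = 0.179607
P = 126 * 0.005178 * 0.179607 = 0.1172

P(X=5) = 0.1172


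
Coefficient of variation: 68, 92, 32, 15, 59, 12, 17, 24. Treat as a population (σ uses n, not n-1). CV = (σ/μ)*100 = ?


Mean = 39.8750
SD = 27.6290
CV = (27.6290/39.8750)*100 = 69.2889%

CV = 69.2889%


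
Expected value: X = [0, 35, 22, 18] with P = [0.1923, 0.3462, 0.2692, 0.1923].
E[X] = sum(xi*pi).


E[X] = 0*0.1923 + 35*0.3462 + 22*0.2692 + 18*0.1923
= 0 + 12.1170 + 5.9224 + 3.4614
= 21.5008

E[X] = 21.5008


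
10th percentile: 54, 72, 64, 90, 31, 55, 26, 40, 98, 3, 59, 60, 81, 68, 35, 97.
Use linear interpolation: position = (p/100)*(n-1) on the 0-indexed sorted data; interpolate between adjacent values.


Sorted: 3, 26, 31, 35, 40, 54, 55, 59, 60, 64, 68, 72, 81, 90, 97, 98
n = 16
Index = 10/100 * 15 = 1.5000
Lower = data[1] = 26, Upper = data[2] = 31
P10 = 26 + 0.5000*(5) = 28.5000

P10 = 28.5000


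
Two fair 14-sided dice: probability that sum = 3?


Total outcomes = 14×14 = 196
Favorable (sum = 3): 2
P = 2/196 = 0.0102

P = 0.0102


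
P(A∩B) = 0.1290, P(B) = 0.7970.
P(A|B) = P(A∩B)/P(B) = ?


P(A|B) = 0.1290/0.7970 = 0.1619

P(A|B) = 0.1619


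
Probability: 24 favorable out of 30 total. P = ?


P = 24/30 = 0.8000

P = 0.8000


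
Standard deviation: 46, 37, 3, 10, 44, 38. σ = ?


Mean = 29.6667
Variance = 282.2222
SD = sqrt(282.2222) = 16.7995

SD = 16.7995


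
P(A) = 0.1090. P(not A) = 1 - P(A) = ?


P(not A) = 1 - 0.1090 = 0.8910

P(not A) = 0.8910


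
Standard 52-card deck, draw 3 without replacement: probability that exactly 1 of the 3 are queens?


Hypergeometric: P(X=1) = C(4,1)·C(48,2) / C(52,3)
= 4 × 1128 / 22100
= 4512/22100 = 0.2042

P = 0.2042


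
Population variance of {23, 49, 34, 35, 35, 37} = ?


Mean = 35.5000
Squared deviations: 156.2500, 182.2500, 2.2500, 0.2500, 0.2500, 2.2500
Sum = 343.5000
Variance = 343.5000/6 = 57.2500

Variance = 57.2500


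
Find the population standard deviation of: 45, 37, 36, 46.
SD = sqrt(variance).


Mean = 41.0000
Variance = 20.5000
SD = sqrt(20.5000) = 4.5277

SD = 4.5277


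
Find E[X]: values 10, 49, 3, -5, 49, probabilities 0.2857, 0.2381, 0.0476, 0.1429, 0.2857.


E[X] = 10*0.2857 + 49*0.2381 + 3*0.0476 - 5*0.1429 + 49*0.2857
= 2.8570 + 11.6669 + 0.1428 - 0.7145 + 13.9993
= 27.9515

E[X] = 27.9515


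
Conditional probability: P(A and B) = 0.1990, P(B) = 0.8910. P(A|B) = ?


P(A|B) = 0.1990/0.8910 = 0.2233

P(A|B) = 0.2233


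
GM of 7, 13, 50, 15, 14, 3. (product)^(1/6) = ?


Product = 7 × 13 × 50 × 15 × 14 × 3 = 2866500
GM = 2866500^(1/6) = 11.9186

GM = 11.9186


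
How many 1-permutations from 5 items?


P(5,1) = 5!/4!
= 120/24
= 5

P(5,1) = 5


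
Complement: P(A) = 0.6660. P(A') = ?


P(not A) = 1 - 0.6660 = 0.3340

P(not A) = 0.3340


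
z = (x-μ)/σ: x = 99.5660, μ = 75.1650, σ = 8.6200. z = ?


z = (99.5660 - 75.1650)/8.6200
= 24.4010/8.6200
= 2.8307

z = 2.8307


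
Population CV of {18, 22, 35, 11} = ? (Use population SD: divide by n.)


Mean = 21.5000
SD = 8.7321
CV = (8.7321/21.5000)*100 = 40.6145%

CV = 40.6145%


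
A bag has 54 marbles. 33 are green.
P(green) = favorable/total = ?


P = 33/54 = 0.6111

P = 0.6111


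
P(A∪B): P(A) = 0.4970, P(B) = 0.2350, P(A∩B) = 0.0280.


P(A∪B) = 0.4970 + 0.2350 - 0.0280
= 0.7320 - 0.0280
= 0.7040

P(A∪B) = 0.7040


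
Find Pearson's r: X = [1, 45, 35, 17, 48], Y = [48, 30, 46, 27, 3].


Mean X = 29.2000, Mean Y = 30.8000
SD X = 17.780889, SD Y = 16.216041
Cov = -177.160000
r = -177.160000/(17.780889*16.216041) = -0.6144

r = -0.6144


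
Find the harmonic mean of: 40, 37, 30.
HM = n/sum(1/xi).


Sum of reciprocals = 1/40 + 1/37 + 1/30 = 0.085360
HM = 3/0.085360 = 35.1451

HM = 35.1451


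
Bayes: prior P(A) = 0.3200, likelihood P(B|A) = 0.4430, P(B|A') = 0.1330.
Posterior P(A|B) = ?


P(B) = P(B|A)*P(A) + P(B|A')*P(A')
= 0.4430*0.3200 + 0.1330*0.6800
= 0.141760 + 0.090440 = 0.232200
P(A|B) = 0.141760/0.232200 = 0.6105

P(A|B) = 0.6105


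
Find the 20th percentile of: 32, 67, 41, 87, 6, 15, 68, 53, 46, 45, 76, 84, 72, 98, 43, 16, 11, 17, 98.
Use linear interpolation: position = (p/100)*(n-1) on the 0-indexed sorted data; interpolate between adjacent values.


Sorted: 6, 11, 15, 16, 17, 32, 41, 43, 45, 46, 53, 67, 68, 72, 76, 84, 87, 98, 98
n = 19
Index = 20/100 * 18 = 3.6000
Lower = data[3] = 16, Upper = data[4] = 17
P20 = 16 + 0.6000*(1) = 16.6000

P20 = 16.6000


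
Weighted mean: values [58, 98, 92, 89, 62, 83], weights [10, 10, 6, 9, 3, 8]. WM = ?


Numerator = 58*10 + 98*10 + 92*6 + 89*9 + 62*3 + 83*8 = 3763
Denominator = 10 + 10 + 6 + 9 + 3 + 8 = 46
WM = 3763/46 = 81.8043

WM = 81.8043


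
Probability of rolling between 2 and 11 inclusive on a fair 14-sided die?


Favorable outcomes (2 ≤ roll ≤ 11): 10
Total outcomes = 14
P = 10/14 = 0.7143

P = 0.7143


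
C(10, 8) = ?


C(10,8) = 10!/(8! × 2!)
= 3628800/(40320 × 2)
= 45

C(10,8) = 45


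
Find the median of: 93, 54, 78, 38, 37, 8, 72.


Sorted: 8, 37, 38, 54, 72, 78, 93
n = 7 (odd)
Middle value = 54

Median = 54


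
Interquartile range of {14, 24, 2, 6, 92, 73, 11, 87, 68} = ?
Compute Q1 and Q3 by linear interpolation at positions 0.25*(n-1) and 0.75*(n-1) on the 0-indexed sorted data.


Sorted: 2, 6, 11, 14, 24, 68, 73, 87, 92
Q1 (25th %ile) = 11.0000
Q3 (75th %ile) = 73.0000
IQR = 73.0000 - 11.0000 = 62.0000

IQR = 62.0000


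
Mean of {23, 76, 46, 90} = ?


Sum = 23 + 76 + 46 + 90 = 235
n = 4
Mean = 235/4 = 58.7500

Mean = 58.7500


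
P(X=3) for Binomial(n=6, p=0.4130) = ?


C(6,3) = 20
p^3 = 0.070445
(1-p)^3 = 0.202262
P = 20 * 0.070445 * 0.202262 = 0.2850

P(X=3) = 0.2850


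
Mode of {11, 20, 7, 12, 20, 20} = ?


Frequencies: 7:1, 11:1, 12:1, 20:3
Max frequency = 3
Mode = 20

Mode = 20


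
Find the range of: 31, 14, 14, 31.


Max = 31, Min = 14
Range = 31 - 14 = 17

Range = 17


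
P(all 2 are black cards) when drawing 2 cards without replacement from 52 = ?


P(all black cards) = (26/52) × (25/51)
= 0.2451

P = 0.2451


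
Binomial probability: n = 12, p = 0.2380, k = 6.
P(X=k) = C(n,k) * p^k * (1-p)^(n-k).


C(12,6) = 924
p^6 = 0.000182
(1-p)^6 = 0.195763
P = 924 * 0.000182 * 0.195763 = 0.0329

P(X=6) = 0.0329


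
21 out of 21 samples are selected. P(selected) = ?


P = 21/21 = 1.0000

P = 1.0000


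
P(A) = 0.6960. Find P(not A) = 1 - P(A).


P(not A) = 1 - 0.6960 = 0.3040

P(not A) = 0.3040


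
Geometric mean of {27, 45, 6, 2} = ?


Product = 27 × 45 × 6 × 2 = 14580
GM = 14580^(1/4) = 10.9885

GM = 10.9885


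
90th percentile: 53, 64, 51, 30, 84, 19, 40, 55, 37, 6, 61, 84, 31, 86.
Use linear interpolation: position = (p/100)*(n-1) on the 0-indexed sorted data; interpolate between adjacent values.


Sorted: 6, 19, 30, 31, 37, 40, 51, 53, 55, 61, 64, 84, 84, 86
n = 14
Index = 90/100 * 13 = 11.7000
Lower = data[11] = 84, Upper = data[12] = 84
P90 = 84 + 0.7000*(0) = 84.0000

P90 = 84.0000


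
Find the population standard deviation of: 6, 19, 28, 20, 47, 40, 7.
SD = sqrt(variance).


Mean = 23.8571
Variance = 207.8367
SD = sqrt(207.8367) = 14.4165

SD = 14.4165


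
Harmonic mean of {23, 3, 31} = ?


Sum of reciprocals = 1/23 + 1/3 + 1/31 = 0.409070
HM = 3/0.409070 = 7.3337

HM = 7.3337


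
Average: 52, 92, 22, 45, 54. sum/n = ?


Sum = 52 + 92 + 22 + 45 + 54 = 265
n = 5
Mean = 265/5 = 53.0000

Mean = 53.0000


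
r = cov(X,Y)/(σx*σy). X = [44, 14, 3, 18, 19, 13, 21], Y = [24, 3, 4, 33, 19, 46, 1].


Mean X = 18.8571, Mean Y = 18.5714
SD X = 11.630361, SD Y = 15.828159
Cov = 33.224490
r = 33.224490/(11.630361*15.828159) = 0.1805

r = 0.1805


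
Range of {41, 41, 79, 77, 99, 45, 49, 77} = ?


Max = 99, Min = 41
Range = 99 - 41 = 58

Range = 58


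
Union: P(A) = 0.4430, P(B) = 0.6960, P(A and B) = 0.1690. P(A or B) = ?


P(A∪B) = 0.4430 + 0.6960 - 0.1690
= 1.1390 - 0.1690
= 0.9700

P(A∪B) = 0.9700


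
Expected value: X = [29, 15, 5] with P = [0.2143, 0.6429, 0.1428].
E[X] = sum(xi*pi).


E[X] = 29*0.2143 + 15*0.6429 + 5*0.1428
= 6.2147 + 9.6435 + 0.7140
= 16.5722

E[X] = 16.5722


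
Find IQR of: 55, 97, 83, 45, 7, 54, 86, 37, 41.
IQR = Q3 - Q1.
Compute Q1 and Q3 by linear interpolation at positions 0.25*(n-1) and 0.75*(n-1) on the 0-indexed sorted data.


Sorted: 7, 37, 41, 45, 54, 55, 83, 86, 97
Q1 (25th %ile) = 41.0000
Q3 (75th %ile) = 83.0000
IQR = 83.0000 - 41.0000 = 42.0000

IQR = 42.0000


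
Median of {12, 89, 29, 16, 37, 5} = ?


Sorted: 5, 12, 16, 29, 37, 89
n = 6 (even)
Middle values: 16 and 29
Median = (16+29)/2 = 22.5000

Median = 22.5000


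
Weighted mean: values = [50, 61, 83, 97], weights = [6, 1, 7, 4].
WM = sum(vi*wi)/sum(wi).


Numerator = 50*6 + 61*1 + 83*7 + 97*4 = 1330
Denominator = 6 + 1 + 7 + 4 = 18
WM = 1330/18 = 73.8889

WM = 73.8889


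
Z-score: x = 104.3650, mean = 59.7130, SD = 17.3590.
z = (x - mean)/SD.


z = (104.3650 - 59.7130)/17.3590
= 44.6520/17.3590
= 2.5723

z = 2.5723


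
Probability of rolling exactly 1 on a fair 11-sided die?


Favorable outcomes (roll = 1): 1
Total outcomes = 11
P = 1/11 = 0.0909

P = 0.0909


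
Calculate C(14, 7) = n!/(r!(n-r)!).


C(14,7) = 14!/(7! × 7!)
= 87178291200/(5040 × 5040)
= 3432

C(14,7) = 3432


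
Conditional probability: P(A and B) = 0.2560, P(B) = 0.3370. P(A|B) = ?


P(A|B) = 0.2560/0.3370 = 0.7596

P(A|B) = 0.7596


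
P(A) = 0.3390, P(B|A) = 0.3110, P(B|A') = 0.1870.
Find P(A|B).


P(B) = P(B|A)*P(A) + P(B|A')*P(A')
= 0.3110*0.3390 + 0.1870*0.6610
= 0.105429 + 0.123607 = 0.229036
P(A|B) = 0.105429/0.229036 = 0.4603

P(A|B) = 0.4603


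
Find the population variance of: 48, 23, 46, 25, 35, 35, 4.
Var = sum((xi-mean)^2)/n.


Mean = 30.8571
Squared deviations: 293.8776, 61.7347, 229.3061, 34.3061, 17.1633, 17.1633, 721.3061
Sum = 1374.8571
Variance = 1374.8571/7 = 196.4082

Variance = 196.4082


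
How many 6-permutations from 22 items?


P(22,6) = 22!/16!
= 1124000727777607680000/20922789888000
= 53721360

P(22,6) = 53721360


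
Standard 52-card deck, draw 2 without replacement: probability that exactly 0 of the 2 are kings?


Hypergeometric: P(X=0) = C(4,0)·C(48,2) / C(52,2)
= 1 × 1128 / 1326
= 1128/1326 = 0.8507

P = 0.8507


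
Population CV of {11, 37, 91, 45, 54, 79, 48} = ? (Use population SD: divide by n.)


Mean = 52.1429
SD = 24.5673
CV = (24.5673/52.1429)*100 = 47.1153%

CV = 47.1153%


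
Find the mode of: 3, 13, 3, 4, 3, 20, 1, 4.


Frequencies: 1:1, 3:3, 4:2, 13:1, 20:1
Max frequency = 3
Mode = 3

Mode = 3


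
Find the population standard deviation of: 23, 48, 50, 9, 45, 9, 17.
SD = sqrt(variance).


Mean = 28.7143
Variance = 291.0612
SD = sqrt(291.0612) = 17.0605

SD = 17.0605


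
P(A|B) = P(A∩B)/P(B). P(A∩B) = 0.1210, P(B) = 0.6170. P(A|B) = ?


P(A|B) = 0.1210/0.6170 = 0.1961

P(A|B) = 0.1961


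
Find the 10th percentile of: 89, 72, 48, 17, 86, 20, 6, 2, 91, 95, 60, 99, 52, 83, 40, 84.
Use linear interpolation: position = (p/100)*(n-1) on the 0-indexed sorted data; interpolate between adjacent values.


Sorted: 2, 6, 17, 20, 40, 48, 52, 60, 72, 83, 84, 86, 89, 91, 95, 99
n = 16
Index = 10/100 * 15 = 1.5000
Lower = data[1] = 6, Upper = data[2] = 17
P10 = 6 + 0.5000*(11) = 11.5000

P10 = 11.5000


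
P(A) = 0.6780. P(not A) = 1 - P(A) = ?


P(not A) = 1 - 0.6780 = 0.3220

P(not A) = 0.3220


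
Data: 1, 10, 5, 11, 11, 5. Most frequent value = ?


Frequencies: 1:1, 5:2, 10:1, 11:2
Max frequency = 2
Mode = 5, 11

Mode = 5, 11


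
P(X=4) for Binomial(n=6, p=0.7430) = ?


C(6,4) = 15
p^4 = 0.304758
(1-p)^2 = 0.066049
P = 15 * 0.304758 * 0.066049 = 0.3019

P(X=4) = 0.3019


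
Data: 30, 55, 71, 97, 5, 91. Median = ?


Sorted: 5, 30, 55, 71, 91, 97
n = 6 (even)
Middle values: 55 and 71
Median = (55+71)/2 = 63.0000

Median = 63.0000


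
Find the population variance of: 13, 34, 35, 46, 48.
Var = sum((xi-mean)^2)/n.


Mean = 35.2000
Squared deviations: 492.8400, 1.4400, 0.0400, 116.6400, 163.8400
Sum = 774.8000
Variance = 774.8000/5 = 154.9600

Variance = 154.9600


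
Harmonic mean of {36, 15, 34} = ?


Sum of reciprocals = 1/36 + 1/15 + 1/34 = 0.123856
HM = 3/0.123856 = 24.2216

HM = 24.2216


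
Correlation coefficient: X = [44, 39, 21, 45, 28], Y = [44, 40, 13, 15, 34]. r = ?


Mean X = 35.4000, Mean Y = 29.2000
SD X = 9.393615, SD Y = 12.828094
Cov = 45.520000
r = 45.520000/(9.393615*12.828094) = 0.3778

r = 0.3778


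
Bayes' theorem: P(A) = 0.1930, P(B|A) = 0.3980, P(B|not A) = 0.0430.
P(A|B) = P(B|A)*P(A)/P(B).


P(B) = P(B|A)*P(A) + P(B|A')*P(A')
= 0.3980*0.1930 + 0.0430*0.8070
= 0.076814 + 0.034701 = 0.111515
P(A|B) = 0.076814/0.111515 = 0.6888

P(A|B) = 0.6888


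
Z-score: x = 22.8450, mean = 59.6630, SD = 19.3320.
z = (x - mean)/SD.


z = (22.8450 - 59.6630)/19.3320
= -36.8180/19.3320
= -1.9045

z = -1.9045


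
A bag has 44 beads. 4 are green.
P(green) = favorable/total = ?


P = 4/44 = 0.0909

P = 0.0909


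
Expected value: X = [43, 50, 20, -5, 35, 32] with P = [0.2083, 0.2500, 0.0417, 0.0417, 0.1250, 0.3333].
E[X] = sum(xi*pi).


E[X] = 43*0.2083 + 50*0.2500 + 20*0.0417 - 5*0.0417 + 35*0.1250 + 32*0.3333
= 8.9569 + 12.5000 + 0.8340 - 0.2085 + 4.3750 + 10.6656
= 37.1230

E[X] = 37.1230


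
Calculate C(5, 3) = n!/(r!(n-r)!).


C(5,3) = 5!/(3! × 2!)
= 120/(6 × 2)
= 10

C(5,3) = 10


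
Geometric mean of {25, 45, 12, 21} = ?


Product = 25 × 45 × 12 × 21 = 283500
GM = 283500^(1/4) = 23.0748

GM = 23.0748


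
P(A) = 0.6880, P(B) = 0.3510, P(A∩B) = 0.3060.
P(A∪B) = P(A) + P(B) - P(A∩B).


P(A∪B) = 0.6880 + 0.3510 - 0.3060
= 1.0390 - 0.3060
= 0.7330

P(A∪B) = 0.7330


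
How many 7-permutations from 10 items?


P(10,7) = 10!/3!
= 3628800/6
= 604800

P(10,7) = 604800


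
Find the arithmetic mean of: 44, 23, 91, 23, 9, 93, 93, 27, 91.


Sum = 44 + 23 + 91 + 23 + 9 + 93 + 93 + 27 + 91 = 494
n = 9
Mean = 494/9 = 54.8889

Mean = 54.8889


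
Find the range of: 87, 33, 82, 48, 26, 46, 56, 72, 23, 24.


Max = 87, Min = 23
Range = 87 - 23 = 64

Range = 64


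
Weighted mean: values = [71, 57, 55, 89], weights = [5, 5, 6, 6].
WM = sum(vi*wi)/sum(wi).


Numerator = 71*5 + 57*5 + 55*6 + 89*6 = 1504
Denominator = 5 + 5 + 6 + 6 = 22
WM = 1504/22 = 68.3636

WM = 68.3636


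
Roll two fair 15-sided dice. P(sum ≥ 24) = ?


Total outcomes = 15×15 = 225
Favorable (sum ≥ 24): 28
P = 28/225 = 0.1244

P = 0.1244


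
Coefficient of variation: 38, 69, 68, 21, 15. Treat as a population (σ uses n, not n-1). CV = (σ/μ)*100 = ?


Mean = 42.2000
SD = 22.7631
CV = (22.7631/42.2000)*100 = 53.9411%

CV = 53.9411%


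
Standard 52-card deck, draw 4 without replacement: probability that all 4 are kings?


P(all kings) = (4/52) × (3/51) × (2/50) × (1/49)
= 3.6938e-06

P = 3.6938e-06


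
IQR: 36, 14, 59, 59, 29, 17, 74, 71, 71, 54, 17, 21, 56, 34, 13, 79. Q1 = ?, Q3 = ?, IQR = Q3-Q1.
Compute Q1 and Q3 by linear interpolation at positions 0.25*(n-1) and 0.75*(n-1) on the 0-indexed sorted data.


Sorted: 13, 14, 17, 17, 21, 29, 34, 36, 54, 56, 59, 59, 71, 71, 74, 79
Q1 (25th %ile) = 20.0000
Q3 (75th %ile) = 62.0000
IQR = 62.0000 - 20.0000 = 42.0000

IQR = 42.0000


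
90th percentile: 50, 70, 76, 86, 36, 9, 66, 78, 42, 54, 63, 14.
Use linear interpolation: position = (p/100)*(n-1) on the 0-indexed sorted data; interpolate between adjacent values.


Sorted: 9, 14, 36, 42, 50, 54, 63, 66, 70, 76, 78, 86
n = 12
Index = 90/100 * 11 = 9.9000
Lower = data[9] = 76, Upper = data[10] = 78
P90 = 76 + 0.9000*(2) = 77.8000

P90 = 77.8000


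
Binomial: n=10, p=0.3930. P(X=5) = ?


C(10,5) = 252
p^5 = 0.009375
(1-p)^5 = 0.082403
P = 252 * 0.009375 * 0.082403 = 0.1947

P(X=5) = 0.1947


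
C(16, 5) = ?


C(16,5) = 16!/(5! × 11!)
= 20922789888000/(120 × 39916800)
= 4368

C(16,5) = 4368


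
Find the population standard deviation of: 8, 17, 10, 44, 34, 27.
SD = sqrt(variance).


Mean = 23.3333
Variance = 167.8889
SD = sqrt(167.8889) = 12.9572

SD = 12.9572


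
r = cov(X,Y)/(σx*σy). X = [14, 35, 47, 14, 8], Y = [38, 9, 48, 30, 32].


Mean X = 23.6000, Mean Y = 31.4000
SD X = 14.867414, SD Y = 12.831212
Cov = 14.760000
r = 14.760000/(14.867414*12.831212) = 0.0774

r = 0.0774


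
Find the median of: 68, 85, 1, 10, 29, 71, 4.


Sorted: 1, 4, 10, 29, 68, 71, 85
n = 7 (odd)
Middle value = 29

Median = 29


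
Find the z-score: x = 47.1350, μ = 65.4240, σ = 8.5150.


z = (47.1350 - 65.4240)/8.5150
= -18.2890/8.5150
= -2.1479

z = -2.1479


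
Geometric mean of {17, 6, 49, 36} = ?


Product = 17 × 6 × 49 × 36 = 179928
GM = 179928^(1/4) = 20.5956

GM = 20.5956


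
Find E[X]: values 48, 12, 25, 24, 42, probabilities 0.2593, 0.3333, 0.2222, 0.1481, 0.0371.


E[X] = 48*0.2593 + 12*0.3333 + 25*0.2222 + 24*0.1481 + 42*0.0371
= 12.4464 + 3.9996 + 5.5550 + 3.5544 + 1.5582
= 27.1136

E[X] = 27.1136


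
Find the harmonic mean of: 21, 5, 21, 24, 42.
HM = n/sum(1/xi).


Sum of reciprocals = 1/21 + 1/5 + 1/21 + 1/24 + 1/42 = 0.360714
HM = 5/0.360714 = 13.8614

HM = 13.8614


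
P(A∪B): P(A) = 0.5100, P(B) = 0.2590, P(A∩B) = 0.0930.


P(A∪B) = 0.5100 + 0.2590 - 0.0930
= 0.7690 - 0.0930
= 0.6760

P(A∪B) = 0.6760


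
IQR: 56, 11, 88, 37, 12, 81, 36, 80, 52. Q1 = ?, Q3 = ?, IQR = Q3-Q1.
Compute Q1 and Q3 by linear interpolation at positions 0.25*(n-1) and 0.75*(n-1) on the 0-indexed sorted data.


Sorted: 11, 12, 36, 37, 52, 56, 80, 81, 88
Q1 (25th %ile) = 36.0000
Q3 (75th %ile) = 80.0000
IQR = 80.0000 - 36.0000 = 44.0000

IQR = 44.0000


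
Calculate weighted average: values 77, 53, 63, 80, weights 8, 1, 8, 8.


Numerator = 77*8 + 53*1 + 63*8 + 80*8 = 1813
Denominator = 8 + 1 + 8 + 8 = 25
WM = 1813/25 = 72.5200

WM = 72.5200


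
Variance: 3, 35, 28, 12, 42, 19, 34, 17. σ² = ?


Mean = 23.7500
Squared deviations: 430.5625, 126.5625, 18.0625, 138.0625, 333.0625, 22.5625, 105.0625, 45.5625
Sum = 1219.5000
Variance = 1219.5000/8 = 152.4375

Variance = 152.4375


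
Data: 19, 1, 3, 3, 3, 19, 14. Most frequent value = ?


Frequencies: 1:1, 3:3, 14:1, 19:2
Max frequency = 3
Mode = 3

Mode = 3


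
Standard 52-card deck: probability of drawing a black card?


26 black cards in 52 cards
P = 26/52 = 0.5000

P = 0.5000


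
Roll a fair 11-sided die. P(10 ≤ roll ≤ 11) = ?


Favorable outcomes (10 ≤ roll ≤ 11): 2
Total outcomes = 11
P = 2/11 = 0.1818

P = 0.1818


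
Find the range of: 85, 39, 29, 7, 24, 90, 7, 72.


Max = 90, Min = 7
Range = 90 - 7 = 83

Range = 83


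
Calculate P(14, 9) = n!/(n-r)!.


P(14,9) = 14!/5!
= 87178291200/120
= 726485760

P(14,9) = 726485760


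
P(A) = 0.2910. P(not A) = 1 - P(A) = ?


P(not A) = 1 - 0.2910 = 0.7090

P(not A) = 0.7090


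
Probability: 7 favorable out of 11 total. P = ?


P = 7/11 = 0.6364

P = 0.6364


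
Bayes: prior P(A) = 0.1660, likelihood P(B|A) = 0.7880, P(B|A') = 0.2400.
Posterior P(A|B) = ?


P(B) = P(B|A)*P(A) + P(B|A')*P(A')
= 0.7880*0.1660 + 0.2400*0.8340
= 0.130808 + 0.200160 = 0.330968
P(A|B) = 0.130808/0.330968 = 0.3952

P(A|B) = 0.3952


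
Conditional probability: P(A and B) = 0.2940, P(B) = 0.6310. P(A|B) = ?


P(A|B) = 0.2940/0.6310 = 0.4659

P(A|B) = 0.4659


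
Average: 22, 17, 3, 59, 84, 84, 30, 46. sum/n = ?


Sum = 22 + 17 + 3 + 59 + 84 + 84 + 30 + 46 = 345
n = 8
Mean = 345/8 = 43.1250

Mean = 43.1250


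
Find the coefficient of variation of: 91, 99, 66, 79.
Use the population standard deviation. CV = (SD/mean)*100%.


Mean = 83.7500
SD = 12.4775
CV = (12.4775/83.7500)*100 = 14.8985%

CV = 14.8985%


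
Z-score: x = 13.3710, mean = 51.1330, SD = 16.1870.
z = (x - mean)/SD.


z = (13.3710 - 51.1330)/16.1870
= -37.7620/16.1870
= -2.3329

z = -2.3329


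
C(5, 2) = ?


C(5,2) = 5!/(2! × 3!)
= 120/(2 × 6)
= 10

C(5,2) = 10


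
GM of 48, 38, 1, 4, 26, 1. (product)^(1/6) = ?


Product = 48 × 38 × 1 × 4 × 26 × 1 = 189696
GM = 189696^(1/6) = 7.5801

GM = 7.5801


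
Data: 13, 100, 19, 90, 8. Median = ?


Sorted: 8, 13, 19, 90, 100
n = 5 (odd)
Middle value = 19

Median = 19


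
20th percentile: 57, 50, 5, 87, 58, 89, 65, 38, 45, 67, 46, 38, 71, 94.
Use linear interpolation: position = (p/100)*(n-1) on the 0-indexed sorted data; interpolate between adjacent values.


Sorted: 5, 38, 38, 45, 46, 50, 57, 58, 65, 67, 71, 87, 89, 94
n = 14
Index = 20/100 * 13 = 2.6000
Lower = data[2] = 38, Upper = data[3] = 45
P20 = 38 + 0.6000*(7) = 42.2000

P20 = 42.2000


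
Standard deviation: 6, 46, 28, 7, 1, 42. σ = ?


Mean = 21.6667
Variance = 322.2222
SD = sqrt(322.2222) = 17.9505

SD = 17.9505


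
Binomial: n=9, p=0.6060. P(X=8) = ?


C(9,8) = 9
p^8 = 0.018188
(1-p)^1 = 0.394000
P = 9 * 0.018188 * 0.394000 = 0.0645

P(X=8) = 0.0645


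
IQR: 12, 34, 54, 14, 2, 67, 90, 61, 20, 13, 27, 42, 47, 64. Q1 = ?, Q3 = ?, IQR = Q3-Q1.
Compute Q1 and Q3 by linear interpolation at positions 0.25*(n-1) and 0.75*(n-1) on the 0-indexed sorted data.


Sorted: 2, 12, 13, 14, 20, 27, 34, 42, 47, 54, 61, 64, 67, 90
Q1 (25th %ile) = 15.5000
Q3 (75th %ile) = 59.2500
IQR = 59.2500 - 15.5000 = 43.7500

IQR = 43.7500


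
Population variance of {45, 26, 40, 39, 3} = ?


Mean = 30.6000
Squared deviations: 207.3600, 21.1600, 88.3600, 70.5600, 761.7600
Sum = 1149.2000
Variance = 1149.2000/5 = 229.8400

Variance = 229.8400


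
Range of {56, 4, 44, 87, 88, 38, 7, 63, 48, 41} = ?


Max = 88, Min = 4
Range = 88 - 4 = 84

Range = 84


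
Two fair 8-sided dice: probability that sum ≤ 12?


Total outcomes = 8×8 = 64
Favorable (sum ≤ 12): 54
P = 54/64 = 0.8438

P = 0.8438


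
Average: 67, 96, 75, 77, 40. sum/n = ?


Sum = 67 + 96 + 75 + 77 + 40 = 355
n = 5
Mean = 355/5 = 71.0000

Mean = 71.0000


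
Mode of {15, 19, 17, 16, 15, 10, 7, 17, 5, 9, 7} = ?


Frequencies: 5:1, 7:2, 9:1, 10:1, 15:2, 16:1, 17:2, 19:1
Max frequency = 2
Mode = 7, 15, 17

Mode = 7, 15, 17


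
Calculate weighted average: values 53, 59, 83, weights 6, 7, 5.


Numerator = 53*6 + 59*7 + 83*5 = 1146
Denominator = 6 + 7 + 5 = 18
WM = 1146/18 = 63.6667

WM = 63.6667


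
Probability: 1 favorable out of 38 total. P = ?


P = 1/38 = 0.0263

P = 0.0263


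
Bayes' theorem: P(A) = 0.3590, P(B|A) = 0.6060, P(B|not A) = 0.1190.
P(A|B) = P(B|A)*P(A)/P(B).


P(B) = P(B|A)*P(A) + P(B|A')*P(A')
= 0.6060*0.3590 + 0.1190*0.6410
= 0.217554 + 0.076279 = 0.293833
P(A|B) = 0.217554/0.293833 = 0.7404

P(A|B) = 0.7404


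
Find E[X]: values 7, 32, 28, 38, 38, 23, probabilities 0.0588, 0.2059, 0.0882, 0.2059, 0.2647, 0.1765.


E[X] = 7*0.0588 + 32*0.2059 + 28*0.0882 + 38*0.2059 + 38*0.2647 + 23*0.1765
= 0.4116 + 6.5888 + 2.4696 + 7.8242 + 10.0586 + 4.0595
= 31.4123

E[X] = 31.4123


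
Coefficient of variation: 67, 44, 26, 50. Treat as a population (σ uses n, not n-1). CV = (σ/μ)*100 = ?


Mean = 46.7500
SD = 14.6522
CV = (14.6522/46.7500)*100 = 31.3416%

CV = 31.3416%


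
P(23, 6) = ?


P(23,6) = 23!/17!
= 25852016738884976640000/355687428096000
= 72681840

P(23,6) = 72681840


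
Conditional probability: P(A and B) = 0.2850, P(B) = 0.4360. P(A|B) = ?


P(A|B) = 0.2850/0.4360 = 0.6537

P(A|B) = 0.6537


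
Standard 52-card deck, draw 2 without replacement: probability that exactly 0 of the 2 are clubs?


Hypergeometric: P(X=0) = C(13,0)·C(39,2) / C(52,2)
= 1 × 741 / 1326
= 741/1326 = 0.5588

P = 0.5588


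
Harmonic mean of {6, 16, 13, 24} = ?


Sum of reciprocals = 1/6 + 1/16 + 1/13 + 1/24 = 0.347756
HM = 4/0.347756 = 11.5023

HM = 11.5023


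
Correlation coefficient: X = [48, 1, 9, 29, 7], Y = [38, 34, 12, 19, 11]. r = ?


Mean X = 18.8000, Mean Y = 22.8000
SD X = 17.371241, SD Y = 11.196428
Cov = 90.160000
r = 90.160000/(17.371241*11.196428) = 0.4636

r = 0.4636


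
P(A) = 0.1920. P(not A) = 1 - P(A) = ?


P(not A) = 1 - 0.1920 = 0.8080

P(not A) = 0.8080


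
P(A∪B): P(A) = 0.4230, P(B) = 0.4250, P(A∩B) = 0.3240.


P(A∪B) = 0.4230 + 0.4250 - 0.3240
= 0.8480 - 0.3240
= 0.5240

P(A∪B) = 0.5240


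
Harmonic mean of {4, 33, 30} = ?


Sum of reciprocals = 1/4 + 1/33 + 1/30 = 0.313636
HM = 3/0.313636 = 9.5652

HM = 9.5652


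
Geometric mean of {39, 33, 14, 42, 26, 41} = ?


Product = 39 × 33 × 14 × 42 × 26 × 41 = 806701896
GM = 806701896^(1/6) = 30.5107

GM = 30.5107


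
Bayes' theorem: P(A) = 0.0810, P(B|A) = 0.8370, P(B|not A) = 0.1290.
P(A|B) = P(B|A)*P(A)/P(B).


P(B) = P(B|A)*P(A) + P(B|A')*P(A')
= 0.8370*0.0810 + 0.1290*0.9190
= 0.067797 + 0.118551 = 0.186348
P(A|B) = 0.067797/0.186348 = 0.3638

P(A|B) = 0.3638


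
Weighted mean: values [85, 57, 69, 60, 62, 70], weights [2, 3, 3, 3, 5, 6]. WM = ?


Numerator = 85*2 + 57*3 + 69*3 + 60*3 + 62*5 + 70*6 = 1458
Denominator = 2 + 3 + 3 + 3 + 5 + 6 = 22
WM = 1458/22 = 66.2727

WM = 66.2727


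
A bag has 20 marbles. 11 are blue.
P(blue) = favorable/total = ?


P = 11/20 = 0.5500

P = 0.5500


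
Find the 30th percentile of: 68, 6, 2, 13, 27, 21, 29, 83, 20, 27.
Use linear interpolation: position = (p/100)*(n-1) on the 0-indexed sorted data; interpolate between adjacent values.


Sorted: 2, 6, 13, 20, 21, 27, 27, 29, 68, 83
n = 10
Index = 30/100 * 9 = 2.7000
Lower = data[2] = 13, Upper = data[3] = 20
P30 = 13 + 0.7000*(7) = 17.9000

P30 = 17.9000


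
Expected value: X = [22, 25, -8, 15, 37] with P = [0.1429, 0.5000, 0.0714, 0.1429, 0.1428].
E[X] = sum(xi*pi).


E[X] = 22*0.1429 + 25*0.5000 - 8*0.0714 + 15*0.1429 + 37*0.1428
= 3.1438 + 12.5000 - 0.5712 + 2.1435 + 5.2836
= 22.4997

E[X] = 22.4997


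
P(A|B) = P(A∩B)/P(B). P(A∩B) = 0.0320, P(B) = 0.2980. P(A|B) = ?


P(A|B) = 0.0320/0.2980 = 0.1074

P(A|B) = 0.1074


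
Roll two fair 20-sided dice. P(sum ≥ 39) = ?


Total outcomes = 20×20 = 400
Favorable (sum ≥ 39): 3
P = 3/400 = 0.0075

P = 0.0075


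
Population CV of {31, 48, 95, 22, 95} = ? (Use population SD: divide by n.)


Mean = 58.2000
SD = 31.1859
CV = (31.1859/58.2000)*100 = 53.5840%

CV = 53.5840%


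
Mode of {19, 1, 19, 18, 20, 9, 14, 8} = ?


Frequencies: 1:1, 8:1, 9:1, 14:1, 18:1, 19:2, 20:1
Max frequency = 2
Mode = 19

Mode = 19
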